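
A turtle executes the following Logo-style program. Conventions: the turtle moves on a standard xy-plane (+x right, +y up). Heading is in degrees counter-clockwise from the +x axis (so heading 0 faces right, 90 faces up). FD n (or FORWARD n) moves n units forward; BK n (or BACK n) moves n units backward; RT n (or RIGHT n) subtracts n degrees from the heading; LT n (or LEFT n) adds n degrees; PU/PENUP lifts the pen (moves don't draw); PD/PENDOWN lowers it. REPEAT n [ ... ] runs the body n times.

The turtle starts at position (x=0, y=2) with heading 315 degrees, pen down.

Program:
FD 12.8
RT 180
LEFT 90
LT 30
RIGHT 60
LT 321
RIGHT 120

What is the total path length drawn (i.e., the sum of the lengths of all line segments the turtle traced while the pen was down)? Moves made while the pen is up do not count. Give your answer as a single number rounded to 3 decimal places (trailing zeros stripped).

Executing turtle program step by step:
Start: pos=(0,2), heading=315, pen down
FD 12.8: (0,2) -> (9.051,-7.051) [heading=315, draw]
RT 180: heading 315 -> 135
LT 90: heading 135 -> 225
LT 30: heading 225 -> 255
RT 60: heading 255 -> 195
LT 321: heading 195 -> 156
RT 120: heading 156 -> 36
Final: pos=(9.051,-7.051), heading=36, 1 segment(s) drawn

Segment lengths:
  seg 1: (0,2) -> (9.051,-7.051), length = 12.8
Total = 12.8

Answer: 12.8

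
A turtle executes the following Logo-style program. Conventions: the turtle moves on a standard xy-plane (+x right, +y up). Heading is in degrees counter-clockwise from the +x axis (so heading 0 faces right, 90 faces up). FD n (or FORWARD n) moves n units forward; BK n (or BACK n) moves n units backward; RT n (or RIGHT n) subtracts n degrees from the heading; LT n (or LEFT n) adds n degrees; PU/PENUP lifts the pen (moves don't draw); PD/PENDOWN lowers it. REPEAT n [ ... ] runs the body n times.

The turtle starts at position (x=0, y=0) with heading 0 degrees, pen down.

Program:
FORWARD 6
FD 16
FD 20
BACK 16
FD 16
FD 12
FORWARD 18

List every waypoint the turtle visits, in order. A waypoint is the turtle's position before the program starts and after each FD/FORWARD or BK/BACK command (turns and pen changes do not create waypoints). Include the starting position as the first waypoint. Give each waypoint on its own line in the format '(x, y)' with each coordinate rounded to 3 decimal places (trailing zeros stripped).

Executing turtle program step by step:
Start: pos=(0,0), heading=0, pen down
FD 6: (0,0) -> (6,0) [heading=0, draw]
FD 16: (6,0) -> (22,0) [heading=0, draw]
FD 20: (22,0) -> (42,0) [heading=0, draw]
BK 16: (42,0) -> (26,0) [heading=0, draw]
FD 16: (26,0) -> (42,0) [heading=0, draw]
FD 12: (42,0) -> (54,0) [heading=0, draw]
FD 18: (54,0) -> (72,0) [heading=0, draw]
Final: pos=(72,0), heading=0, 7 segment(s) drawn
Waypoints (8 total):
(0, 0)
(6, 0)
(22, 0)
(42, 0)
(26, 0)
(42, 0)
(54, 0)
(72, 0)

Answer: (0, 0)
(6, 0)
(22, 0)
(42, 0)
(26, 0)
(42, 0)
(54, 0)
(72, 0)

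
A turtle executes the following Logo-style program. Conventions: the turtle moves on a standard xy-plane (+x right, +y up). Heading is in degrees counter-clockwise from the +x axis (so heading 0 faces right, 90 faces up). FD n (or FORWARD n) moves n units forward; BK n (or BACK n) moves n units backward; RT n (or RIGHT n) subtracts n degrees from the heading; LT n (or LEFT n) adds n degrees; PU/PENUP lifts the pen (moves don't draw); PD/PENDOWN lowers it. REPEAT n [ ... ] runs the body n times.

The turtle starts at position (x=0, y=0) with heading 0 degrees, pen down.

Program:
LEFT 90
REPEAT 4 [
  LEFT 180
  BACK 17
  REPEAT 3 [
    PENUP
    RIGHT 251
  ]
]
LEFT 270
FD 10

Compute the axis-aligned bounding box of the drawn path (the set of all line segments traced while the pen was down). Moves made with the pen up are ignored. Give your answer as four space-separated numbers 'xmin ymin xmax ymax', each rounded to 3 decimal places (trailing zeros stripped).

Answer: 0 0 0 17

Derivation:
Executing turtle program step by step:
Start: pos=(0,0), heading=0, pen down
LT 90: heading 0 -> 90
REPEAT 4 [
  -- iteration 1/4 --
  LT 180: heading 90 -> 270
  BK 17: (0,0) -> (0,17) [heading=270, draw]
  REPEAT 3 [
    -- iteration 1/3 --
    PU: pen up
    RT 251: heading 270 -> 19
    -- iteration 2/3 --
    PU: pen up
    RT 251: heading 19 -> 128
    -- iteration 3/3 --
    PU: pen up
    RT 251: heading 128 -> 237
  ]
  -- iteration 2/4 --
  LT 180: heading 237 -> 57
  BK 17: (0,17) -> (-9.259,2.743) [heading=57, move]
  REPEAT 3 [
    -- iteration 1/3 --
    PU: pen up
    RT 251: heading 57 -> 166
    -- iteration 2/3 --
    PU: pen up
    RT 251: heading 166 -> 275
    -- iteration 3/3 --
    PU: pen up
    RT 251: heading 275 -> 24
  ]
  -- iteration 3/4 --
  LT 180: heading 24 -> 204
  BK 17: (-9.259,2.743) -> (6.271,9.657) [heading=204, move]
  REPEAT 3 [
    -- iteration 1/3 --
    PU: pen up
    RT 251: heading 204 -> 313
    -- iteration 2/3 --
    PU: pen up
    RT 251: heading 313 -> 62
    -- iteration 3/3 --
    PU: pen up
    RT 251: heading 62 -> 171
  ]
  -- iteration 4/4 --
  LT 180: heading 171 -> 351
  BK 17: (6.271,9.657) -> (-10.519,12.317) [heading=351, move]
  REPEAT 3 [
    -- iteration 1/3 --
    PU: pen up
    RT 251: heading 351 -> 100
    -- iteration 2/3 --
    PU: pen up
    RT 251: heading 100 -> 209
    -- iteration 3/3 --
    PU: pen up
    RT 251: heading 209 -> 318
  ]
]
LT 270: heading 318 -> 228
FD 10: (-10.519,12.317) -> (-17.211,4.885) [heading=228, move]
Final: pos=(-17.211,4.885), heading=228, 1 segment(s) drawn

Segment endpoints: x in {0, 0}, y in {0, 17}
xmin=0, ymin=0, xmax=0, ymax=17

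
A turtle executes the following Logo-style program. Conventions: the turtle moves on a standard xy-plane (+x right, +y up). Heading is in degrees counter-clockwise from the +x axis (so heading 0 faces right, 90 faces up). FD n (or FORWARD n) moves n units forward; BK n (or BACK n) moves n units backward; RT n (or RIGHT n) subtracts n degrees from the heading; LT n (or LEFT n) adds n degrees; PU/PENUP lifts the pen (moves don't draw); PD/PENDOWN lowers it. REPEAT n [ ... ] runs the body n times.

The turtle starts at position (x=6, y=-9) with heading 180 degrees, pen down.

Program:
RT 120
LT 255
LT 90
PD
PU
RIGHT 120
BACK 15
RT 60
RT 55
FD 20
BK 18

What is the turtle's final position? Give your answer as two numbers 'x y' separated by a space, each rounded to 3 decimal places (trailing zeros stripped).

Answer: 0.148 5.836

Derivation:
Executing turtle program step by step:
Start: pos=(6,-9), heading=180, pen down
RT 120: heading 180 -> 60
LT 255: heading 60 -> 315
LT 90: heading 315 -> 45
PD: pen down
PU: pen up
RT 120: heading 45 -> 285
BK 15: (6,-9) -> (2.118,5.489) [heading=285, move]
RT 60: heading 285 -> 225
RT 55: heading 225 -> 170
FD 20: (2.118,5.489) -> (-17.578,8.962) [heading=170, move]
BK 18: (-17.578,8.962) -> (0.148,5.836) [heading=170, move]
Final: pos=(0.148,5.836), heading=170, 0 segment(s) drawn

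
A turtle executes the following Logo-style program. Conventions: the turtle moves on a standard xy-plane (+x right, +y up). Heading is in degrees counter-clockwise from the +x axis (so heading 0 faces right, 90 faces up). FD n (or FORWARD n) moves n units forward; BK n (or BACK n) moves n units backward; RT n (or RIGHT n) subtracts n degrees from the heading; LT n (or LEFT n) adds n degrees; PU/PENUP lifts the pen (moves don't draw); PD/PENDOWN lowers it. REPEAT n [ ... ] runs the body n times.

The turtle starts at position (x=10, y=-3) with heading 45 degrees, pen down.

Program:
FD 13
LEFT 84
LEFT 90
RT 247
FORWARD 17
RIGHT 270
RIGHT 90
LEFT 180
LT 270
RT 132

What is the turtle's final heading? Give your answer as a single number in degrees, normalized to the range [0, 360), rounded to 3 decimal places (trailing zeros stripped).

Answer: 290

Derivation:
Executing turtle program step by step:
Start: pos=(10,-3), heading=45, pen down
FD 13: (10,-3) -> (19.192,6.192) [heading=45, draw]
LT 84: heading 45 -> 129
LT 90: heading 129 -> 219
RT 247: heading 219 -> 332
FD 17: (19.192,6.192) -> (34.202,-1.789) [heading=332, draw]
RT 270: heading 332 -> 62
RT 90: heading 62 -> 332
LT 180: heading 332 -> 152
LT 270: heading 152 -> 62
RT 132: heading 62 -> 290
Final: pos=(34.202,-1.789), heading=290, 2 segment(s) drawn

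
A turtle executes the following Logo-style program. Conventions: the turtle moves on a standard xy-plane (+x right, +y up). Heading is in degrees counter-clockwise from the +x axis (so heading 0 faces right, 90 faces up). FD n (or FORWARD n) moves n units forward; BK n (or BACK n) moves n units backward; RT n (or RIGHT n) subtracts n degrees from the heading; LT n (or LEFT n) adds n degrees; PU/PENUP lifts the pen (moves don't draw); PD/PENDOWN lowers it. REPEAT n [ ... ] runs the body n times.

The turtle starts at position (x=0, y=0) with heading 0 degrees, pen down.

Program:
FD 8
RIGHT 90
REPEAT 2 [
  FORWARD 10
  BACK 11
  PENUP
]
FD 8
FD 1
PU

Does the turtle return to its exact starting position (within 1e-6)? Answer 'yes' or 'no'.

Answer: no

Derivation:
Executing turtle program step by step:
Start: pos=(0,0), heading=0, pen down
FD 8: (0,0) -> (8,0) [heading=0, draw]
RT 90: heading 0 -> 270
REPEAT 2 [
  -- iteration 1/2 --
  FD 10: (8,0) -> (8,-10) [heading=270, draw]
  BK 11: (8,-10) -> (8,1) [heading=270, draw]
  PU: pen up
  -- iteration 2/2 --
  FD 10: (8,1) -> (8,-9) [heading=270, move]
  BK 11: (8,-9) -> (8,2) [heading=270, move]
  PU: pen up
]
FD 8: (8,2) -> (8,-6) [heading=270, move]
FD 1: (8,-6) -> (8,-7) [heading=270, move]
PU: pen up
Final: pos=(8,-7), heading=270, 3 segment(s) drawn

Start position: (0, 0)
Final position: (8, -7)
Distance = 10.63; >= 1e-6 -> NOT closed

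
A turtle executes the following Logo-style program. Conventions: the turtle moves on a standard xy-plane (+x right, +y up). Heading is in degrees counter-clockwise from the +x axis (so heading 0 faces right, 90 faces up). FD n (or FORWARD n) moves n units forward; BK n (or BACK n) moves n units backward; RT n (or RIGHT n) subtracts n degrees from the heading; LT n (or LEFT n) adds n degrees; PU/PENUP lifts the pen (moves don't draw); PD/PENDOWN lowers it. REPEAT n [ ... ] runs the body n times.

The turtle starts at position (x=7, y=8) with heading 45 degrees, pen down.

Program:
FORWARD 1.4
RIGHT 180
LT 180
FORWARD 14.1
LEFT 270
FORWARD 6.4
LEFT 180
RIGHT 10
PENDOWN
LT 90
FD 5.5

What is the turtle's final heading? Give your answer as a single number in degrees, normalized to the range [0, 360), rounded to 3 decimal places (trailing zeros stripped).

Answer: 215

Derivation:
Executing turtle program step by step:
Start: pos=(7,8), heading=45, pen down
FD 1.4: (7,8) -> (7.99,8.99) [heading=45, draw]
RT 180: heading 45 -> 225
LT 180: heading 225 -> 45
FD 14.1: (7.99,8.99) -> (17.96,18.96) [heading=45, draw]
LT 270: heading 45 -> 315
FD 6.4: (17.96,18.96) -> (22.486,14.435) [heading=315, draw]
LT 180: heading 315 -> 135
RT 10: heading 135 -> 125
PD: pen down
LT 90: heading 125 -> 215
FD 5.5: (22.486,14.435) -> (17.98,11.28) [heading=215, draw]
Final: pos=(17.98,11.28), heading=215, 4 segment(s) drawn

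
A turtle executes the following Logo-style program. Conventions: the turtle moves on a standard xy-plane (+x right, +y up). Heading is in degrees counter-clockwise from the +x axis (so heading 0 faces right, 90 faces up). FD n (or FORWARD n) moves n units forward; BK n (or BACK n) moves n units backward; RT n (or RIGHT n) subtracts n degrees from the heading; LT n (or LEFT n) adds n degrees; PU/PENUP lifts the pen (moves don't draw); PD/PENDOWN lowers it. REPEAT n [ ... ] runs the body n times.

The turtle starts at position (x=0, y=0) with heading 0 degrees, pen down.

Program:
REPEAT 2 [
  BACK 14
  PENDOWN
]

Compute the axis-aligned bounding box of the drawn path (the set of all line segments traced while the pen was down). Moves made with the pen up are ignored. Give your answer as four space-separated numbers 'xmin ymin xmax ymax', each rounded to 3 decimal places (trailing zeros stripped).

Answer: -28 0 0 0

Derivation:
Executing turtle program step by step:
Start: pos=(0,0), heading=0, pen down
REPEAT 2 [
  -- iteration 1/2 --
  BK 14: (0,0) -> (-14,0) [heading=0, draw]
  PD: pen down
  -- iteration 2/2 --
  BK 14: (-14,0) -> (-28,0) [heading=0, draw]
  PD: pen down
]
Final: pos=(-28,0), heading=0, 2 segment(s) drawn

Segment endpoints: x in {-28, -14, 0}, y in {0}
xmin=-28, ymin=0, xmax=0, ymax=0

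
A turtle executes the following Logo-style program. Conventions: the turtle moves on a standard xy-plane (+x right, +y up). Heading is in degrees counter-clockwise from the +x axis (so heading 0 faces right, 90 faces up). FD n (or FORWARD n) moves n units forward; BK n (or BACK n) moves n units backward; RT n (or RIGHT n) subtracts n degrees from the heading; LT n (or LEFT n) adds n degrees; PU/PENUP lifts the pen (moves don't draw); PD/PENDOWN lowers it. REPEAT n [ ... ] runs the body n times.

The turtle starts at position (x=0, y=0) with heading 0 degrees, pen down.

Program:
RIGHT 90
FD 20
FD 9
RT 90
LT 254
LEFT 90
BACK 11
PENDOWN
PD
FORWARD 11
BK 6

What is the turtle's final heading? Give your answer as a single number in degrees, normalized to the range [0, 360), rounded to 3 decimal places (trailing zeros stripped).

Answer: 164

Derivation:
Executing turtle program step by step:
Start: pos=(0,0), heading=0, pen down
RT 90: heading 0 -> 270
FD 20: (0,0) -> (0,-20) [heading=270, draw]
FD 9: (0,-20) -> (0,-29) [heading=270, draw]
RT 90: heading 270 -> 180
LT 254: heading 180 -> 74
LT 90: heading 74 -> 164
BK 11: (0,-29) -> (10.574,-32.032) [heading=164, draw]
PD: pen down
PD: pen down
FD 11: (10.574,-32.032) -> (0,-29) [heading=164, draw]
BK 6: (0,-29) -> (5.768,-30.654) [heading=164, draw]
Final: pos=(5.768,-30.654), heading=164, 5 segment(s) drawn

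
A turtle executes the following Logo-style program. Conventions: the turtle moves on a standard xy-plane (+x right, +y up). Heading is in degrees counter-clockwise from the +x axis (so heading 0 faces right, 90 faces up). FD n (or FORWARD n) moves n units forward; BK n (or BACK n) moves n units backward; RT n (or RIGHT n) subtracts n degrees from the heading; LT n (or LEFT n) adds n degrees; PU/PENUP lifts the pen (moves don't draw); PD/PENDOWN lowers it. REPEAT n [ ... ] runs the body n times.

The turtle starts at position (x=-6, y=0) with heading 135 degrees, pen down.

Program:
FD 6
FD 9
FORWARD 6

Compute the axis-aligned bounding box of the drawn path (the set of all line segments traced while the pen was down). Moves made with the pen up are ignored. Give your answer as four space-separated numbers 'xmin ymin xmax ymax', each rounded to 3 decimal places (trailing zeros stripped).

Answer: -20.849 0 -6 14.849

Derivation:
Executing turtle program step by step:
Start: pos=(-6,0), heading=135, pen down
FD 6: (-6,0) -> (-10.243,4.243) [heading=135, draw]
FD 9: (-10.243,4.243) -> (-16.607,10.607) [heading=135, draw]
FD 6: (-16.607,10.607) -> (-20.849,14.849) [heading=135, draw]
Final: pos=(-20.849,14.849), heading=135, 3 segment(s) drawn

Segment endpoints: x in {-20.849, -16.607, -10.243, -6}, y in {0, 4.243, 10.607, 14.849}
xmin=-20.849, ymin=0, xmax=-6, ymax=14.849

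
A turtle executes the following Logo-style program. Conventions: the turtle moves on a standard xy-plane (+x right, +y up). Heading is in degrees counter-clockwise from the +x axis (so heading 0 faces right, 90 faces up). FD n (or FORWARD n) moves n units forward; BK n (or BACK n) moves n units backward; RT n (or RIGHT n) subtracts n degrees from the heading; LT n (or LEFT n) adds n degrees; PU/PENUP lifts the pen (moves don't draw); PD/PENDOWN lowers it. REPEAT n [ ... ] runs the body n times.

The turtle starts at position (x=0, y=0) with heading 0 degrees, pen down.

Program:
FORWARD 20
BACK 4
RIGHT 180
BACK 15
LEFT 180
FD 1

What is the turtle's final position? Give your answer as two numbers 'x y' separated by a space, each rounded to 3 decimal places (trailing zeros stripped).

Executing turtle program step by step:
Start: pos=(0,0), heading=0, pen down
FD 20: (0,0) -> (20,0) [heading=0, draw]
BK 4: (20,0) -> (16,0) [heading=0, draw]
RT 180: heading 0 -> 180
BK 15: (16,0) -> (31,0) [heading=180, draw]
LT 180: heading 180 -> 0
FD 1: (31,0) -> (32,0) [heading=0, draw]
Final: pos=(32,0), heading=0, 4 segment(s) drawn

Answer: 32 0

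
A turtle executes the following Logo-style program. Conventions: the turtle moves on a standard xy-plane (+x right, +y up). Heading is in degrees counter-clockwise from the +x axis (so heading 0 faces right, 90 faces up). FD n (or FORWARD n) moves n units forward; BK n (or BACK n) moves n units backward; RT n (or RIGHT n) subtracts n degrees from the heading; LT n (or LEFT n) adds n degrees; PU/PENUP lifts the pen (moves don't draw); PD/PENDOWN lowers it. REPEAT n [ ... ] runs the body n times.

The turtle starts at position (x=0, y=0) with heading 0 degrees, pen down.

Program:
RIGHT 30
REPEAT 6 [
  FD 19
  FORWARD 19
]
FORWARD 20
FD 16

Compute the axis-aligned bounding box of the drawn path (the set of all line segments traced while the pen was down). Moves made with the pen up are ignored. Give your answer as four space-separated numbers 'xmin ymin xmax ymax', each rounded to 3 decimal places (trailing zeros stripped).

Executing turtle program step by step:
Start: pos=(0,0), heading=0, pen down
RT 30: heading 0 -> 330
REPEAT 6 [
  -- iteration 1/6 --
  FD 19: (0,0) -> (16.454,-9.5) [heading=330, draw]
  FD 19: (16.454,-9.5) -> (32.909,-19) [heading=330, draw]
  -- iteration 2/6 --
  FD 19: (32.909,-19) -> (49.363,-28.5) [heading=330, draw]
  FD 19: (49.363,-28.5) -> (65.818,-38) [heading=330, draw]
  -- iteration 3/6 --
  FD 19: (65.818,-38) -> (82.272,-47.5) [heading=330, draw]
  FD 19: (82.272,-47.5) -> (98.727,-57) [heading=330, draw]
  -- iteration 4/6 --
  FD 19: (98.727,-57) -> (115.181,-66.5) [heading=330, draw]
  FD 19: (115.181,-66.5) -> (131.636,-76) [heading=330, draw]
  -- iteration 5/6 --
  FD 19: (131.636,-76) -> (148.09,-85.5) [heading=330, draw]
  FD 19: (148.09,-85.5) -> (164.545,-95) [heading=330, draw]
  -- iteration 6/6 --
  FD 19: (164.545,-95) -> (180.999,-104.5) [heading=330, draw]
  FD 19: (180.999,-104.5) -> (197.454,-114) [heading=330, draw]
]
FD 20: (197.454,-114) -> (214.774,-124) [heading=330, draw]
FD 16: (214.774,-124) -> (228.631,-132) [heading=330, draw]
Final: pos=(228.631,-132), heading=330, 14 segment(s) drawn

Segment endpoints: x in {0, 16.454, 32.909, 49.363, 65.818, 82.272, 98.727, 115.181, 131.636, 148.09, 164.545, 180.999, 197.454, 214.774, 228.631}, y in {-132, -124, -114, -104.5, -95, -85.5, -76, -66.5, -57, -47.5, -38, -28.5, -19, -9.5, 0}
xmin=0, ymin=-132, xmax=228.631, ymax=0

Answer: 0 -132 228.631 0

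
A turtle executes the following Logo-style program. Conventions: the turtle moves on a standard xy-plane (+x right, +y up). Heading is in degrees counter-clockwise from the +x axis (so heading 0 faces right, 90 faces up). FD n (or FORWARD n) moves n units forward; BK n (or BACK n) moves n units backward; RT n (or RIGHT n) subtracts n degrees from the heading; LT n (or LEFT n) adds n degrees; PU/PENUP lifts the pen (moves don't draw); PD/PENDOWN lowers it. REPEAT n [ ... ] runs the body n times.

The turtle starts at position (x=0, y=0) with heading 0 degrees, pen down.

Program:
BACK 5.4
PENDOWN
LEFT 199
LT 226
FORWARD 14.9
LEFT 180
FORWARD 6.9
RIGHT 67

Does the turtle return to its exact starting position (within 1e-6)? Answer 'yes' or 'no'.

Executing turtle program step by step:
Start: pos=(0,0), heading=0, pen down
BK 5.4: (0,0) -> (-5.4,0) [heading=0, draw]
PD: pen down
LT 199: heading 0 -> 199
LT 226: heading 199 -> 65
FD 14.9: (-5.4,0) -> (0.897,13.504) [heading=65, draw]
LT 180: heading 65 -> 245
FD 6.9: (0.897,13.504) -> (-2.019,7.25) [heading=245, draw]
RT 67: heading 245 -> 178
Final: pos=(-2.019,7.25), heading=178, 3 segment(s) drawn

Start position: (0, 0)
Final position: (-2.019, 7.25)
Distance = 7.526; >= 1e-6 -> NOT closed

Answer: no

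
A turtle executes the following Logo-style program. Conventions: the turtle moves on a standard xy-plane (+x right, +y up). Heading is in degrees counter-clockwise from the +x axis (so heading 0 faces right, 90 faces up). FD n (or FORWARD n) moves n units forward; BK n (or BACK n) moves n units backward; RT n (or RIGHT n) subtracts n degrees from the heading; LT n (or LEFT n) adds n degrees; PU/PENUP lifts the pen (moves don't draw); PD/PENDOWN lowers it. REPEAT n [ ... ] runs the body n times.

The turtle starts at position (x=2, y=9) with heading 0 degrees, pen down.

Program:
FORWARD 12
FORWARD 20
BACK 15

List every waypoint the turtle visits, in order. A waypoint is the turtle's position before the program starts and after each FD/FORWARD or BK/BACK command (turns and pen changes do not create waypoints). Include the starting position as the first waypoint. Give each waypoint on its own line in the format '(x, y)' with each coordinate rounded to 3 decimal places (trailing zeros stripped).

Answer: (2, 9)
(14, 9)
(34, 9)
(19, 9)

Derivation:
Executing turtle program step by step:
Start: pos=(2,9), heading=0, pen down
FD 12: (2,9) -> (14,9) [heading=0, draw]
FD 20: (14,9) -> (34,9) [heading=0, draw]
BK 15: (34,9) -> (19,9) [heading=0, draw]
Final: pos=(19,9), heading=0, 3 segment(s) drawn
Waypoints (4 total):
(2, 9)
(14, 9)
(34, 9)
(19, 9)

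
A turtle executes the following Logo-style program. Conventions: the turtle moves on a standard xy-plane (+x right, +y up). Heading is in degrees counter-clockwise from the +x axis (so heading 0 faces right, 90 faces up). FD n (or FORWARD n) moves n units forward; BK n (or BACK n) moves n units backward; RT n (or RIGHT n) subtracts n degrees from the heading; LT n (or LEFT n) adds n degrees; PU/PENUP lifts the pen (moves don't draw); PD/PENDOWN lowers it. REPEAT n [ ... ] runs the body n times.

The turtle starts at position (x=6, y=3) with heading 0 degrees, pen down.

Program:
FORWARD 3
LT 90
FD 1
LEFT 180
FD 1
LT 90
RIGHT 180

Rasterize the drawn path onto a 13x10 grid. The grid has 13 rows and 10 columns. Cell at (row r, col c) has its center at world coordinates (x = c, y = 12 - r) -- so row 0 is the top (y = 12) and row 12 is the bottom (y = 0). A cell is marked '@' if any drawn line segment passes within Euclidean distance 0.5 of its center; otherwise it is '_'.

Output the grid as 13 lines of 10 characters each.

Answer: __________
__________
__________
__________
__________
__________
__________
__________
_________@
______@@@@
__________
__________
__________

Derivation:
Segment 0: (6,3) -> (9,3)
Segment 1: (9,3) -> (9,4)
Segment 2: (9,4) -> (9,3)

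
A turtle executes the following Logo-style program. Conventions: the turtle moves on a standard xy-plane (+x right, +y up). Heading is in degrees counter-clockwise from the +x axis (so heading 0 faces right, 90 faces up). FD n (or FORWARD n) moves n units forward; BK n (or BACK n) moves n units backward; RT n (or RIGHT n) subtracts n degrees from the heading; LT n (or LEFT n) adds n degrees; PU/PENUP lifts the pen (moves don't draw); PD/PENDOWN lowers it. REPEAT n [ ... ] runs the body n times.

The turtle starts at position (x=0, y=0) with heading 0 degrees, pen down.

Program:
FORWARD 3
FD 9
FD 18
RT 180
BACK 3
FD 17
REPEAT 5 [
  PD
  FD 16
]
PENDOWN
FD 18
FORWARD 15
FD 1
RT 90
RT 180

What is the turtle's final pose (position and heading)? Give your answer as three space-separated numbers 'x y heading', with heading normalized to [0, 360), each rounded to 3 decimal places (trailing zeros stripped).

Answer: -98 0 270

Derivation:
Executing turtle program step by step:
Start: pos=(0,0), heading=0, pen down
FD 3: (0,0) -> (3,0) [heading=0, draw]
FD 9: (3,0) -> (12,0) [heading=0, draw]
FD 18: (12,0) -> (30,0) [heading=0, draw]
RT 180: heading 0 -> 180
BK 3: (30,0) -> (33,0) [heading=180, draw]
FD 17: (33,0) -> (16,0) [heading=180, draw]
REPEAT 5 [
  -- iteration 1/5 --
  PD: pen down
  FD 16: (16,0) -> (0,0) [heading=180, draw]
  -- iteration 2/5 --
  PD: pen down
  FD 16: (0,0) -> (-16,0) [heading=180, draw]
  -- iteration 3/5 --
  PD: pen down
  FD 16: (-16,0) -> (-32,0) [heading=180, draw]
  -- iteration 4/5 --
  PD: pen down
  FD 16: (-32,0) -> (-48,0) [heading=180, draw]
  -- iteration 5/5 --
  PD: pen down
  FD 16: (-48,0) -> (-64,0) [heading=180, draw]
]
PD: pen down
FD 18: (-64,0) -> (-82,0) [heading=180, draw]
FD 15: (-82,0) -> (-97,0) [heading=180, draw]
FD 1: (-97,0) -> (-98,0) [heading=180, draw]
RT 90: heading 180 -> 90
RT 180: heading 90 -> 270
Final: pos=(-98,0), heading=270, 13 segment(s) drawn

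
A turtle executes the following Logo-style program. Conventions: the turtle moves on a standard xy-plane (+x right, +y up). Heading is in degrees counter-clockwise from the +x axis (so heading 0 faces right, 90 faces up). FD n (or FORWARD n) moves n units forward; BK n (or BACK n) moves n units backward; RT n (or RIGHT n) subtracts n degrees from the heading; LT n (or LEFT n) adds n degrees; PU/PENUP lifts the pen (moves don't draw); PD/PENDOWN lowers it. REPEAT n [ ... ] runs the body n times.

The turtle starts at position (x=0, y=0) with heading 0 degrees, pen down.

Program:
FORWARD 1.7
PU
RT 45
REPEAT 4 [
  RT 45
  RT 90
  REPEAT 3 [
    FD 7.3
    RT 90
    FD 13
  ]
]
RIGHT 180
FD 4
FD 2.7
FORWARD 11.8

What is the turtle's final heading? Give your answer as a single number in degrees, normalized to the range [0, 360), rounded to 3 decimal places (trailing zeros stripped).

Answer: 315

Derivation:
Executing turtle program step by step:
Start: pos=(0,0), heading=0, pen down
FD 1.7: (0,0) -> (1.7,0) [heading=0, draw]
PU: pen up
RT 45: heading 0 -> 315
REPEAT 4 [
  -- iteration 1/4 --
  RT 45: heading 315 -> 270
  RT 90: heading 270 -> 180
  REPEAT 3 [
    -- iteration 1/3 --
    FD 7.3: (1.7,0) -> (-5.6,0) [heading=180, move]
    RT 90: heading 180 -> 90
    FD 13: (-5.6,0) -> (-5.6,13) [heading=90, move]
    -- iteration 2/3 --
    FD 7.3: (-5.6,13) -> (-5.6,20.3) [heading=90, move]
    RT 90: heading 90 -> 0
    FD 13: (-5.6,20.3) -> (7.4,20.3) [heading=0, move]
    -- iteration 3/3 --
    FD 7.3: (7.4,20.3) -> (14.7,20.3) [heading=0, move]
    RT 90: heading 0 -> 270
    FD 13: (14.7,20.3) -> (14.7,7.3) [heading=270, move]
  ]
  -- iteration 2/4 --
  RT 45: heading 270 -> 225
  RT 90: heading 225 -> 135
  REPEAT 3 [
    -- iteration 1/3 --
    FD 7.3: (14.7,7.3) -> (9.538,12.462) [heading=135, move]
    RT 90: heading 135 -> 45
    FD 13: (9.538,12.462) -> (18.731,21.654) [heading=45, move]
    -- iteration 2/3 --
    FD 7.3: (18.731,21.654) -> (23.892,26.816) [heading=45, move]
    RT 90: heading 45 -> 315
    FD 13: (23.892,26.816) -> (33.085,17.624) [heading=315, move]
    -- iteration 3/3 --
    FD 7.3: (33.085,17.624) -> (38.247,12.462) [heading=315, move]
    RT 90: heading 315 -> 225
    FD 13: (38.247,12.462) -> (29.054,3.269) [heading=225, move]
  ]
  -- iteration 3/4 --
  RT 45: heading 225 -> 180
  RT 90: heading 180 -> 90
  REPEAT 3 [
    -- iteration 1/3 --
    FD 7.3: (29.054,3.269) -> (29.054,10.569) [heading=90, move]
    RT 90: heading 90 -> 0
    FD 13: (29.054,10.569) -> (42.054,10.569) [heading=0, move]
    -- iteration 2/3 --
    FD 7.3: (42.054,10.569) -> (49.354,10.569) [heading=0, move]
    RT 90: heading 0 -> 270
    FD 13: (49.354,10.569) -> (49.354,-2.431) [heading=270, move]
    -- iteration 3/3 --
    FD 7.3: (49.354,-2.431) -> (49.354,-9.731) [heading=270, move]
    RT 90: heading 270 -> 180
    FD 13: (49.354,-9.731) -> (36.354,-9.731) [heading=180, move]
  ]
  -- iteration 4/4 --
  RT 45: heading 180 -> 135
  RT 90: heading 135 -> 45
  REPEAT 3 [
    -- iteration 1/3 --
    FD 7.3: (36.354,-9.731) -> (41.516,-4.569) [heading=45, move]
    RT 90: heading 45 -> 315
    FD 13: (41.516,-4.569) -> (50.709,-13.761) [heading=315, move]
    -- iteration 2/3 --
    FD 7.3: (50.709,-13.761) -> (55.87,-18.923) [heading=315, move]
    RT 90: heading 315 -> 225
    FD 13: (55.87,-18.923) -> (46.678,-28.115) [heading=225, move]
    -- iteration 3/3 --
    FD 7.3: (46.678,-28.115) -> (41.516,-33.277) [heading=225, move]
    RT 90: heading 225 -> 135
    FD 13: (41.516,-33.277) -> (32.324,-24.085) [heading=135, move]
  ]
]
RT 180: heading 135 -> 315
FD 4: (32.324,-24.085) -> (35.152,-26.913) [heading=315, move]
FD 2.7: (35.152,-26.913) -> (37.061,-28.822) [heading=315, move]
FD 11.8: (37.061,-28.822) -> (45.405,-37.166) [heading=315, move]
Final: pos=(45.405,-37.166), heading=315, 1 segment(s) drawn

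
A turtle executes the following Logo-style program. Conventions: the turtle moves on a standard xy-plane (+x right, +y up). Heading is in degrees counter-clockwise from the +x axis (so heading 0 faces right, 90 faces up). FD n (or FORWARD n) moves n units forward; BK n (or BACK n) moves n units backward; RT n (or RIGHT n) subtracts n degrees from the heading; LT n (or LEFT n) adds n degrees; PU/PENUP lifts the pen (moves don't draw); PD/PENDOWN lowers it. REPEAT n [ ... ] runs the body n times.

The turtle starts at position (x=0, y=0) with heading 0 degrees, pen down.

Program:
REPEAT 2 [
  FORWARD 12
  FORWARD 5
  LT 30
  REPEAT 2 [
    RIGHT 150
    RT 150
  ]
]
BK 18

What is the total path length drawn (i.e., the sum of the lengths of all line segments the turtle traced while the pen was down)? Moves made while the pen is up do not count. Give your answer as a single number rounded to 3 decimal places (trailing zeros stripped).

Executing turtle program step by step:
Start: pos=(0,0), heading=0, pen down
REPEAT 2 [
  -- iteration 1/2 --
  FD 12: (0,0) -> (12,0) [heading=0, draw]
  FD 5: (12,0) -> (17,0) [heading=0, draw]
  LT 30: heading 0 -> 30
  REPEAT 2 [
    -- iteration 1/2 --
    RT 150: heading 30 -> 240
    RT 150: heading 240 -> 90
    -- iteration 2/2 --
    RT 150: heading 90 -> 300
    RT 150: heading 300 -> 150
  ]
  -- iteration 2/2 --
  FD 12: (17,0) -> (6.608,6) [heading=150, draw]
  FD 5: (6.608,6) -> (2.278,8.5) [heading=150, draw]
  LT 30: heading 150 -> 180
  REPEAT 2 [
    -- iteration 1/2 --
    RT 150: heading 180 -> 30
    RT 150: heading 30 -> 240
    -- iteration 2/2 --
    RT 150: heading 240 -> 90
    RT 150: heading 90 -> 300
  ]
]
BK 18: (2.278,8.5) -> (-6.722,24.088) [heading=300, draw]
Final: pos=(-6.722,24.088), heading=300, 5 segment(s) drawn

Segment lengths:
  seg 1: (0,0) -> (12,0), length = 12
  seg 2: (12,0) -> (17,0), length = 5
  seg 3: (17,0) -> (6.608,6), length = 12
  seg 4: (6.608,6) -> (2.278,8.5), length = 5
  seg 5: (2.278,8.5) -> (-6.722,24.088), length = 18
Total = 52

Answer: 52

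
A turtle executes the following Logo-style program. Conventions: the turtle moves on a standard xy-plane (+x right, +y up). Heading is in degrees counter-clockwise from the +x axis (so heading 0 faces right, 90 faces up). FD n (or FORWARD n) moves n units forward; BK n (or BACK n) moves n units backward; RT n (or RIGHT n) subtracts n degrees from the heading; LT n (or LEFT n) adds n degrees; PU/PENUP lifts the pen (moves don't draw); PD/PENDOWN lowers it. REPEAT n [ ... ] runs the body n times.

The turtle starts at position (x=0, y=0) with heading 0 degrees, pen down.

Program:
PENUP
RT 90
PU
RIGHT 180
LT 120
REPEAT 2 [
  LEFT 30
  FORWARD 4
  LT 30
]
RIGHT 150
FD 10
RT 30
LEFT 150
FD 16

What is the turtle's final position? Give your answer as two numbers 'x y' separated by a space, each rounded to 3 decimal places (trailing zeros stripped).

Executing turtle program step by step:
Start: pos=(0,0), heading=0, pen down
PU: pen up
RT 90: heading 0 -> 270
PU: pen up
RT 180: heading 270 -> 90
LT 120: heading 90 -> 210
REPEAT 2 [
  -- iteration 1/2 --
  LT 30: heading 210 -> 240
  FD 4: (0,0) -> (-2,-3.464) [heading=240, move]
  LT 30: heading 240 -> 270
  -- iteration 2/2 --
  LT 30: heading 270 -> 300
  FD 4: (-2,-3.464) -> (0,-6.928) [heading=300, move]
  LT 30: heading 300 -> 330
]
RT 150: heading 330 -> 180
FD 10: (0,-6.928) -> (-10,-6.928) [heading=180, move]
RT 30: heading 180 -> 150
LT 150: heading 150 -> 300
FD 16: (-10,-6.928) -> (-2,-20.785) [heading=300, move]
Final: pos=(-2,-20.785), heading=300, 0 segment(s) drawn

Answer: -2 -20.785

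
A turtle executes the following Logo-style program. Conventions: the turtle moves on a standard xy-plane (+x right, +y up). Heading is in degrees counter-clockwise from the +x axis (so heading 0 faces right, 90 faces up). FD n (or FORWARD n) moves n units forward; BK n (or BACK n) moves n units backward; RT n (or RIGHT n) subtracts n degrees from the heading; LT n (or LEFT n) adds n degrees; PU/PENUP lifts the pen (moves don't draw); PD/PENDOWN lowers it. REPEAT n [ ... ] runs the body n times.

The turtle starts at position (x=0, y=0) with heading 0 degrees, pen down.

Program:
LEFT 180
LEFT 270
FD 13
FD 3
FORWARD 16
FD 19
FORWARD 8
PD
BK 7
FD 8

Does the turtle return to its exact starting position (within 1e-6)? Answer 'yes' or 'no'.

Answer: no

Derivation:
Executing turtle program step by step:
Start: pos=(0,0), heading=0, pen down
LT 180: heading 0 -> 180
LT 270: heading 180 -> 90
FD 13: (0,0) -> (0,13) [heading=90, draw]
FD 3: (0,13) -> (0,16) [heading=90, draw]
FD 16: (0,16) -> (0,32) [heading=90, draw]
FD 19: (0,32) -> (0,51) [heading=90, draw]
FD 8: (0,51) -> (0,59) [heading=90, draw]
PD: pen down
BK 7: (0,59) -> (0,52) [heading=90, draw]
FD 8: (0,52) -> (0,60) [heading=90, draw]
Final: pos=(0,60), heading=90, 7 segment(s) drawn

Start position: (0, 0)
Final position: (0, 60)
Distance = 60; >= 1e-6 -> NOT closed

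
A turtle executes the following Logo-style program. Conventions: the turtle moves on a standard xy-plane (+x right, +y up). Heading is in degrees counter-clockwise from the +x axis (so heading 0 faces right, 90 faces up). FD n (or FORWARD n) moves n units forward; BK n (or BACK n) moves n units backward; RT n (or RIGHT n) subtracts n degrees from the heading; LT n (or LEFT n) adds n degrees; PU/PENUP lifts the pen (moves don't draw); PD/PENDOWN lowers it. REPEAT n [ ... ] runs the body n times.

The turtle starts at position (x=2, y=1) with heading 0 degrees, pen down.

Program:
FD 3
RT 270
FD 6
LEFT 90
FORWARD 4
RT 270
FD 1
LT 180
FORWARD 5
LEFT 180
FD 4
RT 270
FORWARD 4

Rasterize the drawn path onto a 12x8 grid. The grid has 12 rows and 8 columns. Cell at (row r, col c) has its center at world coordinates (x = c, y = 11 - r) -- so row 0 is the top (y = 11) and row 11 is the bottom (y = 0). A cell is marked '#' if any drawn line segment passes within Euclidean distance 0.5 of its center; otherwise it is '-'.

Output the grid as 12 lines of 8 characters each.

Segment 0: (2,1) -> (5,1)
Segment 1: (5,1) -> (5,7)
Segment 2: (5,7) -> (1,7)
Segment 3: (1,7) -> (1,6)
Segment 4: (1,6) -> (1,11)
Segment 5: (1,11) -> (1,7)
Segment 6: (1,7) -> (5,7)

Answer: -#------
-#------
-#------
-#------
-#####--
-#---#--
-----#--
-----#--
-----#--
-----#--
--####--
--------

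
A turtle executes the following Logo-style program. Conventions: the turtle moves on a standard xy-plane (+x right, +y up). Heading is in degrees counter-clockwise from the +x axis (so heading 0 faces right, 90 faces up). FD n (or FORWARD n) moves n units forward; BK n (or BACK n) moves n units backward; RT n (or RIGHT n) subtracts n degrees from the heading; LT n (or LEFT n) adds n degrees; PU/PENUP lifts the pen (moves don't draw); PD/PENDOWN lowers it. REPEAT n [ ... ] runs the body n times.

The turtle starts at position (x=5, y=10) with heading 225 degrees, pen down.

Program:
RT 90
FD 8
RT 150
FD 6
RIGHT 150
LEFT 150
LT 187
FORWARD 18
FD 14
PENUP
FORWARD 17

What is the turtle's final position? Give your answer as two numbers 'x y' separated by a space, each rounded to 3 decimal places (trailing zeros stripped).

Answer: -43.384 20.923

Derivation:
Executing turtle program step by step:
Start: pos=(5,10), heading=225, pen down
RT 90: heading 225 -> 135
FD 8: (5,10) -> (-0.657,15.657) [heading=135, draw]
RT 150: heading 135 -> 345
FD 6: (-0.657,15.657) -> (5.139,14.104) [heading=345, draw]
RT 150: heading 345 -> 195
LT 150: heading 195 -> 345
LT 187: heading 345 -> 172
FD 18: (5.139,14.104) -> (-12.686,16.609) [heading=172, draw]
FD 14: (-12.686,16.609) -> (-26.55,18.557) [heading=172, draw]
PU: pen up
FD 17: (-26.55,18.557) -> (-43.384,20.923) [heading=172, move]
Final: pos=(-43.384,20.923), heading=172, 4 segment(s) drawn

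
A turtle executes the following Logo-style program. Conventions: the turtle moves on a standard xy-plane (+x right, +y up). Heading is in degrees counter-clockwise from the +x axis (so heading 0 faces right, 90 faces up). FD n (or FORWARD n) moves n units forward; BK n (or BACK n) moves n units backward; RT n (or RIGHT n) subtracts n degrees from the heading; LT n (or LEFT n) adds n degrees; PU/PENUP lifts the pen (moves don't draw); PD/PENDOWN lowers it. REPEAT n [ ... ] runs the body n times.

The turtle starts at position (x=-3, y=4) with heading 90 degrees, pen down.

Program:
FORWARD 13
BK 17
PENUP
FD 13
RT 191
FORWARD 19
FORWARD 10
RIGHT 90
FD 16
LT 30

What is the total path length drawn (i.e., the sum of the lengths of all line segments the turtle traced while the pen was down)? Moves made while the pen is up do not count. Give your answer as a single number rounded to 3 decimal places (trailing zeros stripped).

Answer: 30

Derivation:
Executing turtle program step by step:
Start: pos=(-3,4), heading=90, pen down
FD 13: (-3,4) -> (-3,17) [heading=90, draw]
BK 17: (-3,17) -> (-3,0) [heading=90, draw]
PU: pen up
FD 13: (-3,0) -> (-3,13) [heading=90, move]
RT 191: heading 90 -> 259
FD 19: (-3,13) -> (-6.625,-5.651) [heading=259, move]
FD 10: (-6.625,-5.651) -> (-8.533,-15.467) [heading=259, move]
RT 90: heading 259 -> 169
FD 16: (-8.533,-15.467) -> (-24.239,-12.414) [heading=169, move]
LT 30: heading 169 -> 199
Final: pos=(-24.239,-12.414), heading=199, 2 segment(s) drawn

Segment lengths:
  seg 1: (-3,4) -> (-3,17), length = 13
  seg 2: (-3,17) -> (-3,0), length = 17
Total = 30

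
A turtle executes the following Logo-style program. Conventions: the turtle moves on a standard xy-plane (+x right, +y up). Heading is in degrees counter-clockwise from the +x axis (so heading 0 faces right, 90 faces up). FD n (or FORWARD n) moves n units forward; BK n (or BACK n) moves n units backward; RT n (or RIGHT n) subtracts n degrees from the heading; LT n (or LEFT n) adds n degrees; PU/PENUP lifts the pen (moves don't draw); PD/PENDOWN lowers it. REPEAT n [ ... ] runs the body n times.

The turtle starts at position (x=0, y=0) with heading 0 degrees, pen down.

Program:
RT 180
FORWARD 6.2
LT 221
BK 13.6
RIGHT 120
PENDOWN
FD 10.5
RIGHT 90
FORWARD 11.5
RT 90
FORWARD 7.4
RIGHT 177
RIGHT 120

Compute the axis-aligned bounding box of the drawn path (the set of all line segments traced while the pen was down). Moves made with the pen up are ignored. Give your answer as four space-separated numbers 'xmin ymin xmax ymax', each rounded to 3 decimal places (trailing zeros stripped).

Answer: -27.161 -21.424 0 0

Derivation:
Executing turtle program step by step:
Start: pos=(0,0), heading=0, pen down
RT 180: heading 0 -> 180
FD 6.2: (0,0) -> (-6.2,0) [heading=180, draw]
LT 221: heading 180 -> 41
BK 13.6: (-6.2,0) -> (-16.464,-8.922) [heading=41, draw]
RT 120: heading 41 -> 281
PD: pen down
FD 10.5: (-16.464,-8.922) -> (-14.461,-19.229) [heading=281, draw]
RT 90: heading 281 -> 191
FD 11.5: (-14.461,-19.229) -> (-25.749,-21.424) [heading=191, draw]
RT 90: heading 191 -> 101
FD 7.4: (-25.749,-21.424) -> (-27.161,-14.16) [heading=101, draw]
RT 177: heading 101 -> 284
RT 120: heading 284 -> 164
Final: pos=(-27.161,-14.16), heading=164, 5 segment(s) drawn

Segment endpoints: x in {-27.161, -25.749, -16.464, -14.461, -6.2, 0}, y in {-21.424, -19.229, -14.16, -8.922, 0, 0}
xmin=-27.161, ymin=-21.424, xmax=0, ymax=0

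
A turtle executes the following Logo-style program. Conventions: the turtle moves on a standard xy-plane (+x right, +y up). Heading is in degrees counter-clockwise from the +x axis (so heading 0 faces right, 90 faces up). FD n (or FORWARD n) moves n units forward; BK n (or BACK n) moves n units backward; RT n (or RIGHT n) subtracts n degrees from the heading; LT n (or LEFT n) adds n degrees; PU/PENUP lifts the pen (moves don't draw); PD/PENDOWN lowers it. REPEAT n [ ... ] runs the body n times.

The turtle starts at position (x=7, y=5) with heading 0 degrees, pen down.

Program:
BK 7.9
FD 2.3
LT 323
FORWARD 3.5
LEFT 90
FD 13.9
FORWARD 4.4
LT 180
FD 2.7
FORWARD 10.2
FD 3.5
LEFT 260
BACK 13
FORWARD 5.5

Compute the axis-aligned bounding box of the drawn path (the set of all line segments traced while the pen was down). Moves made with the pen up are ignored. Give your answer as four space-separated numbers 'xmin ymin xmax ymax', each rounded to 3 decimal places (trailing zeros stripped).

Executing turtle program step by step:
Start: pos=(7,5), heading=0, pen down
BK 7.9: (7,5) -> (-0.9,5) [heading=0, draw]
FD 2.3: (-0.9,5) -> (1.4,5) [heading=0, draw]
LT 323: heading 0 -> 323
FD 3.5: (1.4,5) -> (4.195,2.894) [heading=323, draw]
LT 90: heading 323 -> 53
FD 13.9: (4.195,2.894) -> (12.56,13.995) [heading=53, draw]
FD 4.4: (12.56,13.995) -> (15.208,17.509) [heading=53, draw]
LT 180: heading 53 -> 233
FD 2.7: (15.208,17.509) -> (13.584,15.352) [heading=233, draw]
FD 10.2: (13.584,15.352) -> (7.445,7.206) [heading=233, draw]
FD 3.5: (7.445,7.206) -> (5.339,4.411) [heading=233, draw]
LT 260: heading 233 -> 133
BK 13: (5.339,4.411) -> (14.205,-5.097) [heading=133, draw]
FD 5.5: (14.205,-5.097) -> (10.454,-1.074) [heading=133, draw]
Final: pos=(10.454,-1.074), heading=133, 10 segment(s) drawn

Segment endpoints: x in {-0.9, 1.4, 4.195, 5.339, 7, 7.445, 10.454, 12.56, 13.584, 14.205, 15.208}, y in {-5.097, -1.074, 2.894, 4.411, 5, 7.206, 13.995, 15.352, 17.509}
xmin=-0.9, ymin=-5.097, xmax=15.208, ymax=17.509

Answer: -0.9 -5.097 15.208 17.509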